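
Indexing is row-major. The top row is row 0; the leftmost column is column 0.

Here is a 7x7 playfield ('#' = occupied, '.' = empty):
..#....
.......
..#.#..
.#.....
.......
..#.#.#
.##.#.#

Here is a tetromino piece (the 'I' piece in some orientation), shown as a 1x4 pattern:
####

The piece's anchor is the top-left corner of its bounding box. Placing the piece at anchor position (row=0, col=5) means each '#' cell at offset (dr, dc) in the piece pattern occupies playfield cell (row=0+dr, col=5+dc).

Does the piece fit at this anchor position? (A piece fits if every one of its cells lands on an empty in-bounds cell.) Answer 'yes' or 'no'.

Check each piece cell at anchor (0, 5):
  offset (0,0) -> (0,5): empty -> OK
  offset (0,1) -> (0,6): empty -> OK
  offset (0,2) -> (0,7): out of bounds -> FAIL
  offset (0,3) -> (0,8): out of bounds -> FAIL
All cells valid: no

Answer: no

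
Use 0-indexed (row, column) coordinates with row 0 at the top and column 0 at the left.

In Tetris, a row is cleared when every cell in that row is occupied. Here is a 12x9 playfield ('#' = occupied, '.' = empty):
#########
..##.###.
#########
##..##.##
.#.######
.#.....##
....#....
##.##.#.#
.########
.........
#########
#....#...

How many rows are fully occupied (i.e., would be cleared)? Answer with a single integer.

Check each row:
  row 0: 0 empty cells -> FULL (clear)
  row 1: 4 empty cells -> not full
  row 2: 0 empty cells -> FULL (clear)
  row 3: 3 empty cells -> not full
  row 4: 2 empty cells -> not full
  row 5: 6 empty cells -> not full
  row 6: 8 empty cells -> not full
  row 7: 3 empty cells -> not full
  row 8: 1 empty cell -> not full
  row 9: 9 empty cells -> not full
  row 10: 0 empty cells -> FULL (clear)
  row 11: 7 empty cells -> not full
Total rows cleared: 3

Answer: 3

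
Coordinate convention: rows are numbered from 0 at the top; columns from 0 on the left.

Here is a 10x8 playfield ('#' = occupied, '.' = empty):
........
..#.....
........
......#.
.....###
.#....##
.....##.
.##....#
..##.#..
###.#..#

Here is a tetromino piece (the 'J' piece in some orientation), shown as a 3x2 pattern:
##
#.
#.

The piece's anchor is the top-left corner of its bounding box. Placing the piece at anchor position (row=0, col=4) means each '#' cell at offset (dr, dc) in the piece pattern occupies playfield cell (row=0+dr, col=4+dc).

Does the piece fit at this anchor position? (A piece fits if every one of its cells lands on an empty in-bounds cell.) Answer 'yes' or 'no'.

Answer: yes

Derivation:
Check each piece cell at anchor (0, 4):
  offset (0,0) -> (0,4): empty -> OK
  offset (0,1) -> (0,5): empty -> OK
  offset (1,0) -> (1,4): empty -> OK
  offset (2,0) -> (2,4): empty -> OK
All cells valid: yes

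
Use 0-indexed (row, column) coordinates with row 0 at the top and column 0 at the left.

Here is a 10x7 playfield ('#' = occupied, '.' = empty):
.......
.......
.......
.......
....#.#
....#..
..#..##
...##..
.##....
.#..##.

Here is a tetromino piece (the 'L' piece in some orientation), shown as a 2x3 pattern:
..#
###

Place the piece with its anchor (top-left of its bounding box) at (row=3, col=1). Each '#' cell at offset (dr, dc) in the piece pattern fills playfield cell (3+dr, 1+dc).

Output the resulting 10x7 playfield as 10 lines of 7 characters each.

Answer: .......
.......
.......
...#...
.####.#
....#..
..#..##
...##..
.##....
.#..##.

Derivation:
Fill (3+0,1+2) = (3,3)
Fill (3+1,1+0) = (4,1)
Fill (3+1,1+1) = (4,2)
Fill (3+1,1+2) = (4,3)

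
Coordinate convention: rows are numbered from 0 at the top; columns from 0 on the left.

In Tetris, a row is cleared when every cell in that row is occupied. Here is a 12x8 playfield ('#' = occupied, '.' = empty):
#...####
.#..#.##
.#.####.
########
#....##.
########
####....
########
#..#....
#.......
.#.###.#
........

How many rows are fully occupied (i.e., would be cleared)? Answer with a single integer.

Answer: 3

Derivation:
Check each row:
  row 0: 3 empty cells -> not full
  row 1: 4 empty cells -> not full
  row 2: 3 empty cells -> not full
  row 3: 0 empty cells -> FULL (clear)
  row 4: 5 empty cells -> not full
  row 5: 0 empty cells -> FULL (clear)
  row 6: 4 empty cells -> not full
  row 7: 0 empty cells -> FULL (clear)
  row 8: 6 empty cells -> not full
  row 9: 7 empty cells -> not full
  row 10: 3 empty cells -> not full
  row 11: 8 empty cells -> not full
Total rows cleared: 3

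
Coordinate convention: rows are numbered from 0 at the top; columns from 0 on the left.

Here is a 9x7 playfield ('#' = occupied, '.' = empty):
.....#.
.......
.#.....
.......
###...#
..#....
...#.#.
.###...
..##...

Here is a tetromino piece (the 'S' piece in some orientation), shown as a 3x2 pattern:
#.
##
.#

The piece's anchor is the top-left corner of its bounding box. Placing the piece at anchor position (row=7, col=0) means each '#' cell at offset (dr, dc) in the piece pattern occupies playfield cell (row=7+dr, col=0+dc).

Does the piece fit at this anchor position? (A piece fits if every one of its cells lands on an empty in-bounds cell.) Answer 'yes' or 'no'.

Check each piece cell at anchor (7, 0):
  offset (0,0) -> (7,0): empty -> OK
  offset (1,0) -> (8,0): empty -> OK
  offset (1,1) -> (8,1): empty -> OK
  offset (2,1) -> (9,1): out of bounds -> FAIL
All cells valid: no

Answer: no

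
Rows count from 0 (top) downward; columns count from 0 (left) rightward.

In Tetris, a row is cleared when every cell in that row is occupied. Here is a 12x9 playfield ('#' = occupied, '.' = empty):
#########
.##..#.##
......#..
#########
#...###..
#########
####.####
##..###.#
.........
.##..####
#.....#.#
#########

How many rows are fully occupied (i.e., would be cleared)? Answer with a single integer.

Answer: 4

Derivation:
Check each row:
  row 0: 0 empty cells -> FULL (clear)
  row 1: 4 empty cells -> not full
  row 2: 8 empty cells -> not full
  row 3: 0 empty cells -> FULL (clear)
  row 4: 5 empty cells -> not full
  row 5: 0 empty cells -> FULL (clear)
  row 6: 1 empty cell -> not full
  row 7: 3 empty cells -> not full
  row 8: 9 empty cells -> not full
  row 9: 3 empty cells -> not full
  row 10: 6 empty cells -> not full
  row 11: 0 empty cells -> FULL (clear)
Total rows cleared: 4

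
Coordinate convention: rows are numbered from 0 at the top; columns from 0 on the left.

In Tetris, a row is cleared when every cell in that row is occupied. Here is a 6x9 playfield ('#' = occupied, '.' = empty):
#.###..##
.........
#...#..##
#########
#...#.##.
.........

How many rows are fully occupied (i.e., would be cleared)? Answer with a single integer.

Answer: 1

Derivation:
Check each row:
  row 0: 3 empty cells -> not full
  row 1: 9 empty cells -> not full
  row 2: 5 empty cells -> not full
  row 3: 0 empty cells -> FULL (clear)
  row 4: 5 empty cells -> not full
  row 5: 9 empty cells -> not full
Total rows cleared: 1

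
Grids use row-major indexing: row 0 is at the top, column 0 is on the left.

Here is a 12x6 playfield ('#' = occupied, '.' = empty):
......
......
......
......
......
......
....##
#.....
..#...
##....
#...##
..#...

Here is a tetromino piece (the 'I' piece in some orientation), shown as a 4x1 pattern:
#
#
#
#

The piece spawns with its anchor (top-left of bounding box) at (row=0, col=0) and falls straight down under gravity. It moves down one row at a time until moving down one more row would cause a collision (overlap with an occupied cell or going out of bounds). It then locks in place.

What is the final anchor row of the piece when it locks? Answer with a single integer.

Spawn at (row=0, col=0). Try each row:
  row 0: fits
  row 1: fits
  row 2: fits
  row 3: fits
  row 4: blocked -> lock at row 3

Answer: 3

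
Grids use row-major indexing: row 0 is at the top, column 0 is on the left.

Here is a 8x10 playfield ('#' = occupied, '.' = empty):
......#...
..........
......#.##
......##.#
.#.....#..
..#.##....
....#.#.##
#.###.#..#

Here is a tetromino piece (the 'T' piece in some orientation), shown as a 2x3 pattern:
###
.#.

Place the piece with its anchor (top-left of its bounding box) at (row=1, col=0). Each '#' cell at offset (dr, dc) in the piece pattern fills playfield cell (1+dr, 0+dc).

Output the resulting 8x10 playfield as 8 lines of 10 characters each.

Fill (1+0,0+0) = (1,0)
Fill (1+0,0+1) = (1,1)
Fill (1+0,0+2) = (1,2)
Fill (1+1,0+1) = (2,1)

Answer: ......#...
###.......
.#....#.##
......##.#
.#.....#..
..#.##....
....#.#.##
#.###.#..#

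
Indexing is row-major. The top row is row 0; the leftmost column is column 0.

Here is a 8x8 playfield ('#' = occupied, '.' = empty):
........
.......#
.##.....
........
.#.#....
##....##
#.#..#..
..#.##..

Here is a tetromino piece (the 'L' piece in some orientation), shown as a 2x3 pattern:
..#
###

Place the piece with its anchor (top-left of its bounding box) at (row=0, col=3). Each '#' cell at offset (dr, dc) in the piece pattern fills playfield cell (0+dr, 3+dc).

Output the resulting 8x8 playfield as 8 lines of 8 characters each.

Answer: .....#..
...###.#
.##.....
........
.#.#....
##....##
#.#..#..
..#.##..

Derivation:
Fill (0+0,3+2) = (0,5)
Fill (0+1,3+0) = (1,3)
Fill (0+1,3+1) = (1,4)
Fill (0+1,3+2) = (1,5)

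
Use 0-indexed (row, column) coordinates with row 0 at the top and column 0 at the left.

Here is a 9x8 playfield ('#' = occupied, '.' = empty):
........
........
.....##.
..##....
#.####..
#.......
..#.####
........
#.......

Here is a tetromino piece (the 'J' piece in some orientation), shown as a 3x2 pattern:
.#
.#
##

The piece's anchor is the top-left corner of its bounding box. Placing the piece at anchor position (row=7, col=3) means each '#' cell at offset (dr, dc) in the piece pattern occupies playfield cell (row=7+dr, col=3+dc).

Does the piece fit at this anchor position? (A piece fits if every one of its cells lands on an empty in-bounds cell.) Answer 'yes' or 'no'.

Answer: no

Derivation:
Check each piece cell at anchor (7, 3):
  offset (0,1) -> (7,4): empty -> OK
  offset (1,1) -> (8,4): empty -> OK
  offset (2,0) -> (9,3): out of bounds -> FAIL
  offset (2,1) -> (9,4): out of bounds -> FAIL
All cells valid: no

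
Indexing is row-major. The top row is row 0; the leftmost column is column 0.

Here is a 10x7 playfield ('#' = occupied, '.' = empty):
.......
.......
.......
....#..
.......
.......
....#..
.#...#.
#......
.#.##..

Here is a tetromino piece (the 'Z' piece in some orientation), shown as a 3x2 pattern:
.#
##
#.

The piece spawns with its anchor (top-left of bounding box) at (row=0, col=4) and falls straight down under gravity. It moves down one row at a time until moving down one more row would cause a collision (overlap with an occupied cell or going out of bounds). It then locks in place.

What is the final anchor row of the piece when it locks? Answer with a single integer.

Spawn at (row=0, col=4). Try each row:
  row 0: fits
  row 1: blocked -> lock at row 0

Answer: 0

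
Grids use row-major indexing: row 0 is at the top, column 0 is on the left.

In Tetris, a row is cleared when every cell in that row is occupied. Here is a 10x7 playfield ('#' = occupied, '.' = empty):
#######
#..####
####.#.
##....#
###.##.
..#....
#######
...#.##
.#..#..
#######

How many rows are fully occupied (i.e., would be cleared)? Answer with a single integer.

Check each row:
  row 0: 0 empty cells -> FULL (clear)
  row 1: 2 empty cells -> not full
  row 2: 2 empty cells -> not full
  row 3: 4 empty cells -> not full
  row 4: 2 empty cells -> not full
  row 5: 6 empty cells -> not full
  row 6: 0 empty cells -> FULL (clear)
  row 7: 4 empty cells -> not full
  row 8: 5 empty cells -> not full
  row 9: 0 empty cells -> FULL (clear)
Total rows cleared: 3

Answer: 3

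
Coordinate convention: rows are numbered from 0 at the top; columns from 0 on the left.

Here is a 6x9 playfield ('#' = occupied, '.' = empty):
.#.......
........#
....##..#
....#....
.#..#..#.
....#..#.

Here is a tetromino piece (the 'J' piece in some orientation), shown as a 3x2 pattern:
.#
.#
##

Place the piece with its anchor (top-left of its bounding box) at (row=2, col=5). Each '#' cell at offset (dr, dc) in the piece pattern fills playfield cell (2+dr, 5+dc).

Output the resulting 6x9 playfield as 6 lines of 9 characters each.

Fill (2+0,5+1) = (2,6)
Fill (2+1,5+1) = (3,6)
Fill (2+2,5+0) = (4,5)
Fill (2+2,5+1) = (4,6)

Answer: .#.......
........#
....###.#
....#.#..
.#..####.
....#..#.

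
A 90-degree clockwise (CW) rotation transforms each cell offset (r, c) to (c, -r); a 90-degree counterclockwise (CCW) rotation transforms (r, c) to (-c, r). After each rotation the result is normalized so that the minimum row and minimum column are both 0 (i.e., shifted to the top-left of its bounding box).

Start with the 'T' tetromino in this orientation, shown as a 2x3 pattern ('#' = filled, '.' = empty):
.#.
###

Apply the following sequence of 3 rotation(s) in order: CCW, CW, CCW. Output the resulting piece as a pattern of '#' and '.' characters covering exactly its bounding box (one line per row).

Answer: .#
##
.#

Derivation:
Start:
.#.
###
After rotation 1 (CCW):
.#
##
.#
After rotation 2 (CW):
.#.
###
After rotation 3 (CCW):
.#
##
.#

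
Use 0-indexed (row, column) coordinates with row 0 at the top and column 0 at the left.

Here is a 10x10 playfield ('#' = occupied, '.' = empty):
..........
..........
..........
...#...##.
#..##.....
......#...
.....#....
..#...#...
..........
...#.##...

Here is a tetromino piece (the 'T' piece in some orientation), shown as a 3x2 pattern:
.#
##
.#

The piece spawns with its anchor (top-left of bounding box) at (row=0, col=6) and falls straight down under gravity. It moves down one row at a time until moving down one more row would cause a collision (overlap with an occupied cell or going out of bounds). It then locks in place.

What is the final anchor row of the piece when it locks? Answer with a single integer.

Spawn at (row=0, col=6). Try each row:
  row 0: fits
  row 1: blocked -> lock at row 0

Answer: 0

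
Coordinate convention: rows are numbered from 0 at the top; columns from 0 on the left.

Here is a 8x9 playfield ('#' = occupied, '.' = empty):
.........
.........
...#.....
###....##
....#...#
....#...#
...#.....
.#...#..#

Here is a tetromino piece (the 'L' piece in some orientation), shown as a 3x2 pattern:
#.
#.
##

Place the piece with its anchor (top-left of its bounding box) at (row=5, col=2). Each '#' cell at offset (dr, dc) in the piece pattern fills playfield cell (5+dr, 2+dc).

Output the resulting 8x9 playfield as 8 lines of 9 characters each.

Fill (5+0,2+0) = (5,2)
Fill (5+1,2+0) = (6,2)
Fill (5+2,2+0) = (7,2)
Fill (5+2,2+1) = (7,3)

Answer: .........
.........
...#.....
###....##
....#...#
..#.#...#
..##.....
.###.#..#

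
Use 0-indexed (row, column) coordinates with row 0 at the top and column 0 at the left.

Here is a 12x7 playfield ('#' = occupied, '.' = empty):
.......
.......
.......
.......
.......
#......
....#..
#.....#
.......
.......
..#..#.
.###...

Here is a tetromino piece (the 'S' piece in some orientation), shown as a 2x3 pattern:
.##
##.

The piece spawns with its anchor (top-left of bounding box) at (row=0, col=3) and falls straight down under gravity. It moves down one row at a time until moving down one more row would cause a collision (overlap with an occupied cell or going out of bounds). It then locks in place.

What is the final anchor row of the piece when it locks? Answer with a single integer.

Spawn at (row=0, col=3). Try each row:
  row 0: fits
  row 1: fits
  row 2: fits
  row 3: fits
  row 4: fits
  row 5: blocked -> lock at row 4

Answer: 4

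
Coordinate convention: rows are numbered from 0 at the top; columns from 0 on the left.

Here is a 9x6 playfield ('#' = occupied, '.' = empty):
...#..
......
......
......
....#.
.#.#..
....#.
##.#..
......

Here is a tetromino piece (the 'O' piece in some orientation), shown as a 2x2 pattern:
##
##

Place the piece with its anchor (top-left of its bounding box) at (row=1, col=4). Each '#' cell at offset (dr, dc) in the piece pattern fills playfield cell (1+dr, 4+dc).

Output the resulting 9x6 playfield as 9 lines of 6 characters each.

Fill (1+0,4+0) = (1,4)
Fill (1+0,4+1) = (1,5)
Fill (1+1,4+0) = (2,4)
Fill (1+1,4+1) = (2,5)

Answer: ...#..
....##
....##
......
....#.
.#.#..
....#.
##.#..
......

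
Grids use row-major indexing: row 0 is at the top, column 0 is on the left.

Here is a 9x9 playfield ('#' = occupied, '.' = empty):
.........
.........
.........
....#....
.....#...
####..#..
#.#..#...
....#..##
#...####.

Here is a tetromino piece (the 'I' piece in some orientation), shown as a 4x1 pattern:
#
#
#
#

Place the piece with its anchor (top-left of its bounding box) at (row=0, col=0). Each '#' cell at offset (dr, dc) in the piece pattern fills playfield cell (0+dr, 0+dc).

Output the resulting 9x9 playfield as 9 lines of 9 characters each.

Answer: #........
#........
#........
#...#....
.....#...
####..#..
#.#..#...
....#..##
#...####.

Derivation:
Fill (0+0,0+0) = (0,0)
Fill (0+1,0+0) = (1,0)
Fill (0+2,0+0) = (2,0)
Fill (0+3,0+0) = (3,0)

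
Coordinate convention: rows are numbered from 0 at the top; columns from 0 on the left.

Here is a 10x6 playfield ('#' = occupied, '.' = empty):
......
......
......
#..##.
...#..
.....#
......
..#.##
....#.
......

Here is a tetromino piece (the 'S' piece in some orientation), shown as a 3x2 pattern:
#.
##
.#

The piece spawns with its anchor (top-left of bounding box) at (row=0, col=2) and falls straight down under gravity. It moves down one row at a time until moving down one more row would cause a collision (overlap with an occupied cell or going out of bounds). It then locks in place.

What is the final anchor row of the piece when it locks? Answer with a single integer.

Answer: 0

Derivation:
Spawn at (row=0, col=2). Try each row:
  row 0: fits
  row 1: blocked -> lock at row 0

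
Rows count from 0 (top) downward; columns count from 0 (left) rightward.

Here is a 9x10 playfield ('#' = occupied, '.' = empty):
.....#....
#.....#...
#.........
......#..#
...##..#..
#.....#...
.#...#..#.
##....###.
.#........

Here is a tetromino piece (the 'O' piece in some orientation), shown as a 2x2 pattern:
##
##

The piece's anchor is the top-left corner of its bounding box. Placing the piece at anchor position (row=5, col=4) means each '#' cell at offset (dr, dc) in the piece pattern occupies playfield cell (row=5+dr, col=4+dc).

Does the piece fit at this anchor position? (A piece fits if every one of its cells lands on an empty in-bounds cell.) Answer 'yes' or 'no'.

Answer: no

Derivation:
Check each piece cell at anchor (5, 4):
  offset (0,0) -> (5,4): empty -> OK
  offset (0,1) -> (5,5): empty -> OK
  offset (1,0) -> (6,4): empty -> OK
  offset (1,1) -> (6,5): occupied ('#') -> FAIL
All cells valid: no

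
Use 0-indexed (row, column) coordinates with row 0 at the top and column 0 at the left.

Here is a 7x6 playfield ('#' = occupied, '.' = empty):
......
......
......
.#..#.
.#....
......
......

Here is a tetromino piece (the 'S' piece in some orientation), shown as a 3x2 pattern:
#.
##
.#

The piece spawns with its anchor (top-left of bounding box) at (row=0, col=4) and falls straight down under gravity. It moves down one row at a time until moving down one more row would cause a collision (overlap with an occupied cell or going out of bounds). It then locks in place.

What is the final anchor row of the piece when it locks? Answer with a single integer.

Answer: 1

Derivation:
Spawn at (row=0, col=4). Try each row:
  row 0: fits
  row 1: fits
  row 2: blocked -> lock at row 1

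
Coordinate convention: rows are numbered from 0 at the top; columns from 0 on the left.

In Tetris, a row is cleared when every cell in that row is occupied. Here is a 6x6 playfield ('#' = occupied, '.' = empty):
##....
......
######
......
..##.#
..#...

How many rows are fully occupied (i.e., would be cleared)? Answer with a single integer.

Check each row:
  row 0: 4 empty cells -> not full
  row 1: 6 empty cells -> not full
  row 2: 0 empty cells -> FULL (clear)
  row 3: 6 empty cells -> not full
  row 4: 3 empty cells -> not full
  row 5: 5 empty cells -> not full
Total rows cleared: 1

Answer: 1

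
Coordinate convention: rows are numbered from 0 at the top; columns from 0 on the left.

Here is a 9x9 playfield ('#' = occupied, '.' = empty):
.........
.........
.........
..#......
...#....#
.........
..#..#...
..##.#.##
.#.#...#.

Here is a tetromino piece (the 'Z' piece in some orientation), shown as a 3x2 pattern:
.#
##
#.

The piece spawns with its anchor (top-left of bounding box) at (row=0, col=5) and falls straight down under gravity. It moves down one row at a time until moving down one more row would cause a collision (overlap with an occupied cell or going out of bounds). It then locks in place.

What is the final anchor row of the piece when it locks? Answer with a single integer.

Spawn at (row=0, col=5). Try each row:
  row 0: fits
  row 1: fits
  row 2: fits
  row 3: fits
  row 4: blocked -> lock at row 3

Answer: 3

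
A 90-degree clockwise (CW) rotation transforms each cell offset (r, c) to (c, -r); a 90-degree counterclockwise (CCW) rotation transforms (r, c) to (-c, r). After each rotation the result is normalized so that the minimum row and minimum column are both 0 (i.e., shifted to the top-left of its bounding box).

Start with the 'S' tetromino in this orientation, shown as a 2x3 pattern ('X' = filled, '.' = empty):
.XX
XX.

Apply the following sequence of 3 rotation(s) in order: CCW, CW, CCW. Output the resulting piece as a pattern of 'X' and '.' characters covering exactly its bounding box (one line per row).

Start:
.XX
XX.
After rotation 1 (CCW):
X.
XX
.X
After rotation 2 (CW):
.XX
XX.
After rotation 3 (CCW):
X.
XX
.X

Answer: X.
XX
.X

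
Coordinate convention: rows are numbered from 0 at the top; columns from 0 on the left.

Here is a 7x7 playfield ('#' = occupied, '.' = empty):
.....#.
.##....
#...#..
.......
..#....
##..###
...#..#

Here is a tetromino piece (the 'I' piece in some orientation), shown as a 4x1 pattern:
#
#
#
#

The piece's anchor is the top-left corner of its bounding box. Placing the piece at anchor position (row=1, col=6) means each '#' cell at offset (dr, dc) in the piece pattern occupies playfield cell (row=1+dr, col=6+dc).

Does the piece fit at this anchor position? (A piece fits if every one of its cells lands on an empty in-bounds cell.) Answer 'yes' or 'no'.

Check each piece cell at anchor (1, 6):
  offset (0,0) -> (1,6): empty -> OK
  offset (1,0) -> (2,6): empty -> OK
  offset (2,0) -> (3,6): empty -> OK
  offset (3,0) -> (4,6): empty -> OK
All cells valid: yes

Answer: yes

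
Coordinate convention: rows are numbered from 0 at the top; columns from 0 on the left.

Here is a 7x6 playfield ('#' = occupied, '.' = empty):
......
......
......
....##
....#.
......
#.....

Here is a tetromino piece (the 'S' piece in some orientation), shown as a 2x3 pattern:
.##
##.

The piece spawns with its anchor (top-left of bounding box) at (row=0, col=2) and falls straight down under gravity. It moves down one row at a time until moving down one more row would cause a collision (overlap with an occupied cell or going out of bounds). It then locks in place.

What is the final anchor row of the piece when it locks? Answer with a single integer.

Spawn at (row=0, col=2). Try each row:
  row 0: fits
  row 1: fits
  row 2: fits
  row 3: blocked -> lock at row 2

Answer: 2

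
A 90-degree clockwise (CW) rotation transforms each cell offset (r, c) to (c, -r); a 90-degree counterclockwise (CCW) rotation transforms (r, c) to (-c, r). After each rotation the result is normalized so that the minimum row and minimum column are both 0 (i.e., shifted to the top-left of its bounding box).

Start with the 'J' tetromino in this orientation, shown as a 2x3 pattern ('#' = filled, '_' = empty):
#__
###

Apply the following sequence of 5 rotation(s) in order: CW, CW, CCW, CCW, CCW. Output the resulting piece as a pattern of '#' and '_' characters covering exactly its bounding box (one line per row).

Answer: _#
_#
##

Derivation:
Start:
#__
###
After rotation 1 (CW):
##
#_
#_
After rotation 2 (CW):
###
__#
After rotation 3 (CCW):
##
#_
#_
After rotation 4 (CCW):
#__
###
After rotation 5 (CCW):
_#
_#
##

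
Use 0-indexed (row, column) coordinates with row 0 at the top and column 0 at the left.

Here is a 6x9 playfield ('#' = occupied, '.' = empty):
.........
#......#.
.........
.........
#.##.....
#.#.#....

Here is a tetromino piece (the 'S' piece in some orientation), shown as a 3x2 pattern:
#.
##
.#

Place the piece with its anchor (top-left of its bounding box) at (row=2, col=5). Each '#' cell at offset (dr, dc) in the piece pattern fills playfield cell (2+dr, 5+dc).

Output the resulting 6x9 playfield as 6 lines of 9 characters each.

Fill (2+0,5+0) = (2,5)
Fill (2+1,5+0) = (3,5)
Fill (2+1,5+1) = (3,6)
Fill (2+2,5+1) = (4,6)

Answer: .........
#......#.
.....#...
.....##..
#.##..#..
#.#.#....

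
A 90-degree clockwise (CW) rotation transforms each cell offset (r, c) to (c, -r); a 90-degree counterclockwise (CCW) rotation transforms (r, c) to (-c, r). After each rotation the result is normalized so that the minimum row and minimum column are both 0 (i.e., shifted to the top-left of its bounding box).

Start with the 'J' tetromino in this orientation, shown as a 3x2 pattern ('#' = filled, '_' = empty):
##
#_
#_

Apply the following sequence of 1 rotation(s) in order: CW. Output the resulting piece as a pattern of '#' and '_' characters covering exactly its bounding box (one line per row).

Start:
##
#_
#_
After rotation 1 (CW):
###
__#

Answer: ###
__#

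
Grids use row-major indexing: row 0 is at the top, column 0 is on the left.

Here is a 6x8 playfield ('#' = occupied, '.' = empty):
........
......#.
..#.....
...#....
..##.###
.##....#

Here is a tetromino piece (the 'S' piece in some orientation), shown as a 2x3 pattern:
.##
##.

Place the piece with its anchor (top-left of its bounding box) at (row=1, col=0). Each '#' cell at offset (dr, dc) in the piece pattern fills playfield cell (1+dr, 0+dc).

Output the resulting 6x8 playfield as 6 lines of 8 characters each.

Fill (1+0,0+1) = (1,1)
Fill (1+0,0+2) = (1,2)
Fill (1+1,0+0) = (2,0)
Fill (1+1,0+1) = (2,1)

Answer: ........
.##...#.
###.....
...#....
..##.###
.##....#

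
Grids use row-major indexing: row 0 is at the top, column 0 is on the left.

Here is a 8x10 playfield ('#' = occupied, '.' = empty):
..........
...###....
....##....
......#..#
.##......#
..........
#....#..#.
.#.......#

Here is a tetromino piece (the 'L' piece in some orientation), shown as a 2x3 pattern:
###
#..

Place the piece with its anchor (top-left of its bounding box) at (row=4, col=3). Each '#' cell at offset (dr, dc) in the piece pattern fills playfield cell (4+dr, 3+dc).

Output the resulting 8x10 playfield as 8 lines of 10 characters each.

Answer: ..........
...###....
....##....
......#..#
.#####...#
...#......
#....#..#.
.#.......#

Derivation:
Fill (4+0,3+0) = (4,3)
Fill (4+0,3+1) = (4,4)
Fill (4+0,3+2) = (4,5)
Fill (4+1,3+0) = (5,3)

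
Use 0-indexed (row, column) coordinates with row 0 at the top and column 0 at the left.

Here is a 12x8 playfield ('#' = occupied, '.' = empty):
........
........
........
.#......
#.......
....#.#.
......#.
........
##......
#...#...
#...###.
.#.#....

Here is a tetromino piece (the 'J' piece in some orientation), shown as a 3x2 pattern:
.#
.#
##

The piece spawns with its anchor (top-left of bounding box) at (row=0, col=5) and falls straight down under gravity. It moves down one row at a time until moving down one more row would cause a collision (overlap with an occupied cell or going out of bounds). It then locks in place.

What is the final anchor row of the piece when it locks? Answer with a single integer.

Answer: 2

Derivation:
Spawn at (row=0, col=5). Try each row:
  row 0: fits
  row 1: fits
  row 2: fits
  row 3: blocked -> lock at row 2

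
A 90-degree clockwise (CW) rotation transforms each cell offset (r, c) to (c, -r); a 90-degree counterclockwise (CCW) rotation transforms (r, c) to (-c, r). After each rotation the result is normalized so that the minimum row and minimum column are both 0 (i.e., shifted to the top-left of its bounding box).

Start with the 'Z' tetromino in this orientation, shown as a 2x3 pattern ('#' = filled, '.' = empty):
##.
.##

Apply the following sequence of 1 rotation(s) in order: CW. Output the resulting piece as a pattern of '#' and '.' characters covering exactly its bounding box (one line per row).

Answer: .#
##
#.

Derivation:
Start:
##.
.##
After rotation 1 (CW):
.#
##
#.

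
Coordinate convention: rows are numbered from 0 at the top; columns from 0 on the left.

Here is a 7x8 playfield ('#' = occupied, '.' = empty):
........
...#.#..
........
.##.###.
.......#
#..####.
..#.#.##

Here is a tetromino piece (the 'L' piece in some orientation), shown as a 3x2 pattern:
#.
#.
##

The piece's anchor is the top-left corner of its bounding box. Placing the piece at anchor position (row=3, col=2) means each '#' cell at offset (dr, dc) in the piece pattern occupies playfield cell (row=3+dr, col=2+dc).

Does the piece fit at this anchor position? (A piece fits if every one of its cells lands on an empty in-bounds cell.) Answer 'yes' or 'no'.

Answer: no

Derivation:
Check each piece cell at anchor (3, 2):
  offset (0,0) -> (3,2): occupied ('#') -> FAIL
  offset (1,0) -> (4,2): empty -> OK
  offset (2,0) -> (5,2): empty -> OK
  offset (2,1) -> (5,3): occupied ('#') -> FAIL
All cells valid: no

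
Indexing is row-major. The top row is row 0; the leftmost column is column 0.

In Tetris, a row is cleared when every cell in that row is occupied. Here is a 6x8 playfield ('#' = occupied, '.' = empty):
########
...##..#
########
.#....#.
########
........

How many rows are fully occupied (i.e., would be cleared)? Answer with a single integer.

Check each row:
  row 0: 0 empty cells -> FULL (clear)
  row 1: 5 empty cells -> not full
  row 2: 0 empty cells -> FULL (clear)
  row 3: 6 empty cells -> not full
  row 4: 0 empty cells -> FULL (clear)
  row 5: 8 empty cells -> not full
Total rows cleared: 3

Answer: 3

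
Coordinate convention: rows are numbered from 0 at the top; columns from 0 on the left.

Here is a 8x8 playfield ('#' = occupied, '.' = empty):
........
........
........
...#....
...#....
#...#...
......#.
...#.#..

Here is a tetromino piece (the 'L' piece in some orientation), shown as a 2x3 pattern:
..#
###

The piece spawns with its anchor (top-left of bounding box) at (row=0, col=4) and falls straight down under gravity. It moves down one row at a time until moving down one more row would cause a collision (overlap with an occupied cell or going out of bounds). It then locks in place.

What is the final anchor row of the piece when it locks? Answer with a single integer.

Answer: 3

Derivation:
Spawn at (row=0, col=4). Try each row:
  row 0: fits
  row 1: fits
  row 2: fits
  row 3: fits
  row 4: blocked -> lock at row 3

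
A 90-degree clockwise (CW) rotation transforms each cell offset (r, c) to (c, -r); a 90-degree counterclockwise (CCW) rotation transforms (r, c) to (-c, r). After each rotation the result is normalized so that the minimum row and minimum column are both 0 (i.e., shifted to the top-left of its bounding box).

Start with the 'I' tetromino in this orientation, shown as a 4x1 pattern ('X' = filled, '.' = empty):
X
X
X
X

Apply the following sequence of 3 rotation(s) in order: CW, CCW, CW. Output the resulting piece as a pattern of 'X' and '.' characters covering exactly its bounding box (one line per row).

Start:
X
X
X
X
After rotation 1 (CW):
XXXX
After rotation 2 (CCW):
X
X
X
X
After rotation 3 (CW):
XXXX

Answer: XXXX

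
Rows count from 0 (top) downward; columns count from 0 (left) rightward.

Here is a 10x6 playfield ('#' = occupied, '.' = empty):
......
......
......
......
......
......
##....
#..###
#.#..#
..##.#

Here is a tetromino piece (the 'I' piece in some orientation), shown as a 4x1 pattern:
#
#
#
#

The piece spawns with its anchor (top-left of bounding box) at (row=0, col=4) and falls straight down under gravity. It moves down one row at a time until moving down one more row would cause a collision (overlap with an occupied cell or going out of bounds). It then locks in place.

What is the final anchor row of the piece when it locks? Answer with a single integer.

Answer: 3

Derivation:
Spawn at (row=0, col=4). Try each row:
  row 0: fits
  row 1: fits
  row 2: fits
  row 3: fits
  row 4: blocked -> lock at row 3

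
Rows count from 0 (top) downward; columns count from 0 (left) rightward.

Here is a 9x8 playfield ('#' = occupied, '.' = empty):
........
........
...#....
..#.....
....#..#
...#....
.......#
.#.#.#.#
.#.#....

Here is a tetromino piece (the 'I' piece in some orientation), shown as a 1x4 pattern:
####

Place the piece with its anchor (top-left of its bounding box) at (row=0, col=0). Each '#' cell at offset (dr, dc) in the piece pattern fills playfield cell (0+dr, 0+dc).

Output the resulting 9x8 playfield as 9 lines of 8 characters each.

Answer: ####....
........
...#....
..#.....
....#..#
...#....
.......#
.#.#.#.#
.#.#....

Derivation:
Fill (0+0,0+0) = (0,0)
Fill (0+0,0+1) = (0,1)
Fill (0+0,0+2) = (0,2)
Fill (0+0,0+3) = (0,3)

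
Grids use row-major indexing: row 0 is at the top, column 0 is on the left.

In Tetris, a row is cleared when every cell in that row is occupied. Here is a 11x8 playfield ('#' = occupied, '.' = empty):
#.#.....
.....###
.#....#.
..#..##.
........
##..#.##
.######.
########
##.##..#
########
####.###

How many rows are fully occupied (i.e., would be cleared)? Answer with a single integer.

Answer: 2

Derivation:
Check each row:
  row 0: 6 empty cells -> not full
  row 1: 5 empty cells -> not full
  row 2: 6 empty cells -> not full
  row 3: 5 empty cells -> not full
  row 4: 8 empty cells -> not full
  row 5: 3 empty cells -> not full
  row 6: 2 empty cells -> not full
  row 7: 0 empty cells -> FULL (clear)
  row 8: 3 empty cells -> not full
  row 9: 0 empty cells -> FULL (clear)
  row 10: 1 empty cell -> not full
Total rows cleared: 2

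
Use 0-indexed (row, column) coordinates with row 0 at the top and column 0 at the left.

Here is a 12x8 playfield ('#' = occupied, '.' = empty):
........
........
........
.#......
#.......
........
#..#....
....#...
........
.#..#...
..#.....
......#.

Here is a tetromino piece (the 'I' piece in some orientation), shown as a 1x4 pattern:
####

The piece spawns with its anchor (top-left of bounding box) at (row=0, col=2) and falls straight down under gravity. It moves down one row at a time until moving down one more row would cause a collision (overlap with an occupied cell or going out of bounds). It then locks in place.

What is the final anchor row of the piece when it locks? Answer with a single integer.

Answer: 5

Derivation:
Spawn at (row=0, col=2). Try each row:
  row 0: fits
  row 1: fits
  row 2: fits
  row 3: fits
  row 4: fits
  row 5: fits
  row 6: blocked -> lock at row 5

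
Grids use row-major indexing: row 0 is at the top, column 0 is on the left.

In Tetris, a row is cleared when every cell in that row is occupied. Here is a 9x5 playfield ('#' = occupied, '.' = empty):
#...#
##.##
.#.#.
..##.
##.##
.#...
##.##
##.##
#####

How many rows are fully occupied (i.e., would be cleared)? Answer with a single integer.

Answer: 1

Derivation:
Check each row:
  row 0: 3 empty cells -> not full
  row 1: 1 empty cell -> not full
  row 2: 3 empty cells -> not full
  row 3: 3 empty cells -> not full
  row 4: 1 empty cell -> not full
  row 5: 4 empty cells -> not full
  row 6: 1 empty cell -> not full
  row 7: 1 empty cell -> not full
  row 8: 0 empty cells -> FULL (clear)
Total rows cleared: 1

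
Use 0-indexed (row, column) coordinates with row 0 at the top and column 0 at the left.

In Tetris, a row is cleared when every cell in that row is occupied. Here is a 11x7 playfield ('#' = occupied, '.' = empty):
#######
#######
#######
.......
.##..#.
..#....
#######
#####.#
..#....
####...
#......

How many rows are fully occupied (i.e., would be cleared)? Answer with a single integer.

Answer: 4

Derivation:
Check each row:
  row 0: 0 empty cells -> FULL (clear)
  row 1: 0 empty cells -> FULL (clear)
  row 2: 0 empty cells -> FULL (clear)
  row 3: 7 empty cells -> not full
  row 4: 4 empty cells -> not full
  row 5: 6 empty cells -> not full
  row 6: 0 empty cells -> FULL (clear)
  row 7: 1 empty cell -> not full
  row 8: 6 empty cells -> not full
  row 9: 3 empty cells -> not full
  row 10: 6 empty cells -> not full
Total rows cleared: 4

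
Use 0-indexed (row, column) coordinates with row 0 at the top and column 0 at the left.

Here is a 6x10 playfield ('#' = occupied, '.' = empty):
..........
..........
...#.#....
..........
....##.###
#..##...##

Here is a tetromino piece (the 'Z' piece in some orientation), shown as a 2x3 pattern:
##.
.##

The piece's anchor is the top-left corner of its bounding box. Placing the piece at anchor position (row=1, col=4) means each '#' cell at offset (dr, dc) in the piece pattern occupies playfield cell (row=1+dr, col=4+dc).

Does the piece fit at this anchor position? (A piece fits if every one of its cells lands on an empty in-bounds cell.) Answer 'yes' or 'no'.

Answer: no

Derivation:
Check each piece cell at anchor (1, 4):
  offset (0,0) -> (1,4): empty -> OK
  offset (0,1) -> (1,5): empty -> OK
  offset (1,1) -> (2,5): occupied ('#') -> FAIL
  offset (1,2) -> (2,6): empty -> OK
All cells valid: no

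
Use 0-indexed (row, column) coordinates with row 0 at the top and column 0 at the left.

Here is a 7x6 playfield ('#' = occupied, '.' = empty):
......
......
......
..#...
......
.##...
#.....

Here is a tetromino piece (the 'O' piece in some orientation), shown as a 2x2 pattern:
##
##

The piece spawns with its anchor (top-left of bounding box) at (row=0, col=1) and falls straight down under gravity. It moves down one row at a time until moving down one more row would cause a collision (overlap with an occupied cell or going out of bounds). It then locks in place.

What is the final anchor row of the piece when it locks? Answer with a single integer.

Spawn at (row=0, col=1). Try each row:
  row 0: fits
  row 1: fits
  row 2: blocked -> lock at row 1

Answer: 1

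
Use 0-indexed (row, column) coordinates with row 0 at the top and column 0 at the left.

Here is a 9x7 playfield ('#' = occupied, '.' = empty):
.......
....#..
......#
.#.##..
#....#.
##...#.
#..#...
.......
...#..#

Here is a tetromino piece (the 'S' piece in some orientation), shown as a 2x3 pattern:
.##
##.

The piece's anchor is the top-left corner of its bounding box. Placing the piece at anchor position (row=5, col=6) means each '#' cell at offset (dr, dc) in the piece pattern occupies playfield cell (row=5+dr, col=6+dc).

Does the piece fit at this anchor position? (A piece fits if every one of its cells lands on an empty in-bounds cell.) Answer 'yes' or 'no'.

Answer: no

Derivation:
Check each piece cell at anchor (5, 6):
  offset (0,1) -> (5,7): out of bounds -> FAIL
  offset (0,2) -> (5,8): out of bounds -> FAIL
  offset (1,0) -> (6,6): empty -> OK
  offset (1,1) -> (6,7): out of bounds -> FAIL
All cells valid: no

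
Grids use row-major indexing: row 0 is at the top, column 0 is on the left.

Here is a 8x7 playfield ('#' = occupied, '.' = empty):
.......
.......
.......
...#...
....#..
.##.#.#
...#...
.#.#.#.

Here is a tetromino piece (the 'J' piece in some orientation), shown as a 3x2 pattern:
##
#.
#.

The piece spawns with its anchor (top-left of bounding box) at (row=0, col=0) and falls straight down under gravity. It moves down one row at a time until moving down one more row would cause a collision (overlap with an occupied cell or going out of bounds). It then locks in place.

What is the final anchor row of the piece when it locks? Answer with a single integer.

Answer: 4

Derivation:
Spawn at (row=0, col=0). Try each row:
  row 0: fits
  row 1: fits
  row 2: fits
  row 3: fits
  row 4: fits
  row 5: blocked -> lock at row 4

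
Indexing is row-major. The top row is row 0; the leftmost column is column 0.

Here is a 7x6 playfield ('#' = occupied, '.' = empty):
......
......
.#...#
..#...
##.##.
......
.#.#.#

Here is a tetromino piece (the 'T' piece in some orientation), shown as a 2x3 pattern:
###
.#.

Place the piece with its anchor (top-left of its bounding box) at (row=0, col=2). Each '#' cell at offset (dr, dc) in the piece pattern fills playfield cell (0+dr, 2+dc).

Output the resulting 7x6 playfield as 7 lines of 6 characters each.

Answer: ..###.
...#..
.#...#
..#...
##.##.
......
.#.#.#

Derivation:
Fill (0+0,2+0) = (0,2)
Fill (0+0,2+1) = (0,3)
Fill (0+0,2+2) = (0,4)
Fill (0+1,2+1) = (1,3)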